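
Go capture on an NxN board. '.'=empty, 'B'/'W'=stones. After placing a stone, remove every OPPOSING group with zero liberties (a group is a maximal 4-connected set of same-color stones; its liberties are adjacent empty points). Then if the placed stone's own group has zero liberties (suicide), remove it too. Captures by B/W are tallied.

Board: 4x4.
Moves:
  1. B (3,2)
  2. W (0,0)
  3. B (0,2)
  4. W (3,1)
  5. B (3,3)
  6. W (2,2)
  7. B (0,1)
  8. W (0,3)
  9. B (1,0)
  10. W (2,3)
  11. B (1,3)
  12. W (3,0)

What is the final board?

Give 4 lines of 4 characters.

Answer: .BB.
B..B
..WW
WW..

Derivation:
Move 1: B@(3,2) -> caps B=0 W=0
Move 2: W@(0,0) -> caps B=0 W=0
Move 3: B@(0,2) -> caps B=0 W=0
Move 4: W@(3,1) -> caps B=0 W=0
Move 5: B@(3,3) -> caps B=0 W=0
Move 6: W@(2,2) -> caps B=0 W=0
Move 7: B@(0,1) -> caps B=0 W=0
Move 8: W@(0,3) -> caps B=0 W=0
Move 9: B@(1,0) -> caps B=1 W=0
Move 10: W@(2,3) -> caps B=1 W=2
Move 11: B@(1,3) -> caps B=2 W=2
Move 12: W@(3,0) -> caps B=2 W=2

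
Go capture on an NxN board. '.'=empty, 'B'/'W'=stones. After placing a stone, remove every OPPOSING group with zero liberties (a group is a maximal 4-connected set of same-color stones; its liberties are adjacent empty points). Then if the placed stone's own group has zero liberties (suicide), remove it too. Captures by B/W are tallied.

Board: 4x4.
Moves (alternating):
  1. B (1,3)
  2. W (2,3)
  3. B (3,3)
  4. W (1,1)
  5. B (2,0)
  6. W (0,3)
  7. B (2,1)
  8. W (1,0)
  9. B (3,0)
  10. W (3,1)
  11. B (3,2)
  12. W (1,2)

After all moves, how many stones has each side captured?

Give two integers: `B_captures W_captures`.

Answer: 1 1

Derivation:
Move 1: B@(1,3) -> caps B=0 W=0
Move 2: W@(2,3) -> caps B=0 W=0
Move 3: B@(3,3) -> caps B=0 W=0
Move 4: W@(1,1) -> caps B=0 W=0
Move 5: B@(2,0) -> caps B=0 W=0
Move 6: W@(0,3) -> caps B=0 W=0
Move 7: B@(2,1) -> caps B=0 W=0
Move 8: W@(1,0) -> caps B=0 W=0
Move 9: B@(3,0) -> caps B=0 W=0
Move 10: W@(3,1) -> caps B=0 W=0
Move 11: B@(3,2) -> caps B=1 W=0
Move 12: W@(1,2) -> caps B=1 W=1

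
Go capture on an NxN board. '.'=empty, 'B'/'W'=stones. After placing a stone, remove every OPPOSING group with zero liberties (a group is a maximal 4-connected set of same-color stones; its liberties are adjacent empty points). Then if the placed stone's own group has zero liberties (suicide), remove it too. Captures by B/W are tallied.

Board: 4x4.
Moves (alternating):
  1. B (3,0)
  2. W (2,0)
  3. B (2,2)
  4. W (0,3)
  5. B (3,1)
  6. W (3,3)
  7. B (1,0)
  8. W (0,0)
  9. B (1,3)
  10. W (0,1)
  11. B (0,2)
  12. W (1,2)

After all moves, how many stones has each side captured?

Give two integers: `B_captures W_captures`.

Move 1: B@(3,0) -> caps B=0 W=0
Move 2: W@(2,0) -> caps B=0 W=0
Move 3: B@(2,2) -> caps B=0 W=0
Move 4: W@(0,3) -> caps B=0 W=0
Move 5: B@(3,1) -> caps B=0 W=0
Move 6: W@(3,3) -> caps B=0 W=0
Move 7: B@(1,0) -> caps B=0 W=0
Move 8: W@(0,0) -> caps B=0 W=0
Move 9: B@(1,3) -> caps B=0 W=0
Move 10: W@(0,1) -> caps B=0 W=0
Move 11: B@(0,2) -> caps B=1 W=0
Move 12: W@(1,2) -> caps B=1 W=0

Answer: 1 0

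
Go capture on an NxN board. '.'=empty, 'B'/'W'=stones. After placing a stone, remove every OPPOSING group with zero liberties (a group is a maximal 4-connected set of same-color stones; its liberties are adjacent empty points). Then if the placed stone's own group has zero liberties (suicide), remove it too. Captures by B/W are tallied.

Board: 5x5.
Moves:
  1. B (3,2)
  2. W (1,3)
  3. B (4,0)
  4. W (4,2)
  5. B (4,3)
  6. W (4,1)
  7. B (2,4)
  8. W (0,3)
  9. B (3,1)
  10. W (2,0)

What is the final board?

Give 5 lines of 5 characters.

Answer: ...W.
...W.
W...B
.BB..
B..B.

Derivation:
Move 1: B@(3,2) -> caps B=0 W=0
Move 2: W@(1,3) -> caps B=0 W=0
Move 3: B@(4,0) -> caps B=0 W=0
Move 4: W@(4,2) -> caps B=0 W=0
Move 5: B@(4,3) -> caps B=0 W=0
Move 6: W@(4,1) -> caps B=0 W=0
Move 7: B@(2,4) -> caps B=0 W=0
Move 8: W@(0,3) -> caps B=0 W=0
Move 9: B@(3,1) -> caps B=2 W=0
Move 10: W@(2,0) -> caps B=2 W=0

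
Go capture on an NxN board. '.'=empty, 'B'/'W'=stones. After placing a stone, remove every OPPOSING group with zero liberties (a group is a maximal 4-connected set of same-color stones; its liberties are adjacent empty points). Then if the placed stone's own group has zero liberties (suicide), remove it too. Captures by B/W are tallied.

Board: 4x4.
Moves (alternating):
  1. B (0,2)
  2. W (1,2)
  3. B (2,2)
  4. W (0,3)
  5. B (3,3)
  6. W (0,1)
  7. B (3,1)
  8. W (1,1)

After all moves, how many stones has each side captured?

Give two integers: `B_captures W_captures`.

Answer: 0 1

Derivation:
Move 1: B@(0,2) -> caps B=0 W=0
Move 2: W@(1,2) -> caps B=0 W=0
Move 3: B@(2,2) -> caps B=0 W=0
Move 4: W@(0,3) -> caps B=0 W=0
Move 5: B@(3,3) -> caps B=0 W=0
Move 6: W@(0,1) -> caps B=0 W=1
Move 7: B@(3,1) -> caps B=0 W=1
Move 8: W@(1,1) -> caps B=0 W=1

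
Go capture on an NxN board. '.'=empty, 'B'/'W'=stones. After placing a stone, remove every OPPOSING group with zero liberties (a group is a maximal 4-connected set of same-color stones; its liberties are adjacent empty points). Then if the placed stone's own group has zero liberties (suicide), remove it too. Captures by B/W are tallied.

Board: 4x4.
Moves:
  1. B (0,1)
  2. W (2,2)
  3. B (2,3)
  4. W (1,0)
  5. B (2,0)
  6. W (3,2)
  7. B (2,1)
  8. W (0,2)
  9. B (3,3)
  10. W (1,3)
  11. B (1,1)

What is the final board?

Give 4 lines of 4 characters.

Move 1: B@(0,1) -> caps B=0 W=0
Move 2: W@(2,2) -> caps B=0 W=0
Move 3: B@(2,3) -> caps B=0 W=0
Move 4: W@(1,0) -> caps B=0 W=0
Move 5: B@(2,0) -> caps B=0 W=0
Move 6: W@(3,2) -> caps B=0 W=0
Move 7: B@(2,1) -> caps B=0 W=0
Move 8: W@(0,2) -> caps B=0 W=0
Move 9: B@(3,3) -> caps B=0 W=0
Move 10: W@(1,3) -> caps B=0 W=2
Move 11: B@(1,1) -> caps B=0 W=2

Answer: .BW.
WB.W
BBW.
..W.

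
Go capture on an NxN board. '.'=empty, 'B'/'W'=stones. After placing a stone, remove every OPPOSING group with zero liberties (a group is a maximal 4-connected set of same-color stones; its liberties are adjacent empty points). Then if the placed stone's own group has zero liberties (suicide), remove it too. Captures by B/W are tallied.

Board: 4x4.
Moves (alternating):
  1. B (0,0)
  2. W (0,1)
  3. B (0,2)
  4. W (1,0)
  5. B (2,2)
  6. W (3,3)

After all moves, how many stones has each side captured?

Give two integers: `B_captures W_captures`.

Move 1: B@(0,0) -> caps B=0 W=0
Move 2: W@(0,1) -> caps B=0 W=0
Move 3: B@(0,2) -> caps B=0 W=0
Move 4: W@(1,0) -> caps B=0 W=1
Move 5: B@(2,2) -> caps B=0 W=1
Move 6: W@(3,3) -> caps B=0 W=1

Answer: 0 1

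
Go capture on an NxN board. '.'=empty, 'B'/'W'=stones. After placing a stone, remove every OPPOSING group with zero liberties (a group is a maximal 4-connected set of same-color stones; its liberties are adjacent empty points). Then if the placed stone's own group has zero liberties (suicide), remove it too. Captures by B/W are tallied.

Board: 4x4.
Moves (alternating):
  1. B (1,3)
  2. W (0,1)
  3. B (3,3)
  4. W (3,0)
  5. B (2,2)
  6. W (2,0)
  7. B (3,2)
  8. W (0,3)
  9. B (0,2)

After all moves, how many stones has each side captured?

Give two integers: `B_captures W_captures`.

Move 1: B@(1,3) -> caps B=0 W=0
Move 2: W@(0,1) -> caps B=0 W=0
Move 3: B@(3,3) -> caps B=0 W=0
Move 4: W@(3,0) -> caps B=0 W=0
Move 5: B@(2,2) -> caps B=0 W=0
Move 6: W@(2,0) -> caps B=0 W=0
Move 7: B@(3,2) -> caps B=0 W=0
Move 8: W@(0,3) -> caps B=0 W=0
Move 9: B@(0,2) -> caps B=1 W=0

Answer: 1 0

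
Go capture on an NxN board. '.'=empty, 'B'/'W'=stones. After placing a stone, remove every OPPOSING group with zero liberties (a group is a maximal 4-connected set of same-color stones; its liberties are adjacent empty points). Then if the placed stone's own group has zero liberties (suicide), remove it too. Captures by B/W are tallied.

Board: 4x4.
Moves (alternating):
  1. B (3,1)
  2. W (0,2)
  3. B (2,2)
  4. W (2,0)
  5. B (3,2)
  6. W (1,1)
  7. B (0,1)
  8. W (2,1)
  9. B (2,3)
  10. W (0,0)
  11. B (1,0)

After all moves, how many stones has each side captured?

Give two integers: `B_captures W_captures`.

Answer: 0 1

Derivation:
Move 1: B@(3,1) -> caps B=0 W=0
Move 2: W@(0,2) -> caps B=0 W=0
Move 3: B@(2,2) -> caps B=0 W=0
Move 4: W@(2,0) -> caps B=0 W=0
Move 5: B@(3,2) -> caps B=0 W=0
Move 6: W@(1,1) -> caps B=0 W=0
Move 7: B@(0,1) -> caps B=0 W=0
Move 8: W@(2,1) -> caps B=0 W=0
Move 9: B@(2,3) -> caps B=0 W=0
Move 10: W@(0,0) -> caps B=0 W=1
Move 11: B@(1,0) -> caps B=0 W=1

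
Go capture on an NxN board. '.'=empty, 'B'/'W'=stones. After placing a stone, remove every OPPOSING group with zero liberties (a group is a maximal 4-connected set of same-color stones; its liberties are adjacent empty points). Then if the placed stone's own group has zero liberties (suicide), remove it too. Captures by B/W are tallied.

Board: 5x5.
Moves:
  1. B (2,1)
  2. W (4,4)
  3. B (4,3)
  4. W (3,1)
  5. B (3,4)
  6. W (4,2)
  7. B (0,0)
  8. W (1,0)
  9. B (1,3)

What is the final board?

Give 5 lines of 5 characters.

Move 1: B@(2,1) -> caps B=0 W=0
Move 2: W@(4,4) -> caps B=0 W=0
Move 3: B@(4,3) -> caps B=0 W=0
Move 4: W@(3,1) -> caps B=0 W=0
Move 5: B@(3,4) -> caps B=1 W=0
Move 6: W@(4,2) -> caps B=1 W=0
Move 7: B@(0,0) -> caps B=1 W=0
Move 8: W@(1,0) -> caps B=1 W=0
Move 9: B@(1,3) -> caps B=1 W=0

Answer: B....
W..B.
.B...
.W..B
..WB.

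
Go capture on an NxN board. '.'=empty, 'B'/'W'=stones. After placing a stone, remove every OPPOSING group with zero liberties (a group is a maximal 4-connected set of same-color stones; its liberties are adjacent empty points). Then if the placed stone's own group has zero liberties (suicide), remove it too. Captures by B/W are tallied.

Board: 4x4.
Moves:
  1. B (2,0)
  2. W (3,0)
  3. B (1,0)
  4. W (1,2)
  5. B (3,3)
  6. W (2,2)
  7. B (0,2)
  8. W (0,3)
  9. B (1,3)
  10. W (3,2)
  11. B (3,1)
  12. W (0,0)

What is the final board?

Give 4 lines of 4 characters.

Answer: W.B.
B.WB
B.W.
.BWB

Derivation:
Move 1: B@(2,0) -> caps B=0 W=0
Move 2: W@(3,0) -> caps B=0 W=0
Move 3: B@(1,0) -> caps B=0 W=0
Move 4: W@(1,2) -> caps B=0 W=0
Move 5: B@(3,3) -> caps B=0 W=0
Move 6: W@(2,2) -> caps B=0 W=0
Move 7: B@(0,2) -> caps B=0 W=0
Move 8: W@(0,3) -> caps B=0 W=0
Move 9: B@(1,3) -> caps B=1 W=0
Move 10: W@(3,2) -> caps B=1 W=0
Move 11: B@(3,1) -> caps B=2 W=0
Move 12: W@(0,0) -> caps B=2 W=0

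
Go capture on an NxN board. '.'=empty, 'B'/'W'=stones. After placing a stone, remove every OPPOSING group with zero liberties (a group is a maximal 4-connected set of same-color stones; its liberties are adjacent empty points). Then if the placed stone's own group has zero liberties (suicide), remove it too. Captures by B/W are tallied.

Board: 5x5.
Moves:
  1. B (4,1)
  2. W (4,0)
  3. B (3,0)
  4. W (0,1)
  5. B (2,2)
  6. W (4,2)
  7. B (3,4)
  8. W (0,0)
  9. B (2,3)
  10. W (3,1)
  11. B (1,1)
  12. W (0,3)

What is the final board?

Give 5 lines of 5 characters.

Answer: WW.W.
.B...
..BB.
BW..B
.BW..

Derivation:
Move 1: B@(4,1) -> caps B=0 W=0
Move 2: W@(4,0) -> caps B=0 W=0
Move 3: B@(3,0) -> caps B=1 W=0
Move 4: W@(0,1) -> caps B=1 W=0
Move 5: B@(2,2) -> caps B=1 W=0
Move 6: W@(4,2) -> caps B=1 W=0
Move 7: B@(3,4) -> caps B=1 W=0
Move 8: W@(0,0) -> caps B=1 W=0
Move 9: B@(2,3) -> caps B=1 W=0
Move 10: W@(3,1) -> caps B=1 W=0
Move 11: B@(1,1) -> caps B=1 W=0
Move 12: W@(0,3) -> caps B=1 W=0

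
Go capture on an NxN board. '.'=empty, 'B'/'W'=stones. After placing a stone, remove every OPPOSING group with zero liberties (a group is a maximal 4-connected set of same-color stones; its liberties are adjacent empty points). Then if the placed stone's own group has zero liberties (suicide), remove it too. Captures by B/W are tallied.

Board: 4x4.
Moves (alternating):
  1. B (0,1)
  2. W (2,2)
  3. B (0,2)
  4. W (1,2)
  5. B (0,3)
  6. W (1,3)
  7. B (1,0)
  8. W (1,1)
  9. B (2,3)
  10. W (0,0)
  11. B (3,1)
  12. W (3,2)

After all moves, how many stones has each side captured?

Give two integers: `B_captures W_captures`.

Answer: 0 3

Derivation:
Move 1: B@(0,1) -> caps B=0 W=0
Move 2: W@(2,2) -> caps B=0 W=0
Move 3: B@(0,2) -> caps B=0 W=0
Move 4: W@(1,2) -> caps B=0 W=0
Move 5: B@(0,3) -> caps B=0 W=0
Move 6: W@(1,3) -> caps B=0 W=0
Move 7: B@(1,0) -> caps B=0 W=0
Move 8: W@(1,1) -> caps B=0 W=0
Move 9: B@(2,3) -> caps B=0 W=0
Move 10: W@(0,0) -> caps B=0 W=3
Move 11: B@(3,1) -> caps B=0 W=3
Move 12: W@(3,2) -> caps B=0 W=3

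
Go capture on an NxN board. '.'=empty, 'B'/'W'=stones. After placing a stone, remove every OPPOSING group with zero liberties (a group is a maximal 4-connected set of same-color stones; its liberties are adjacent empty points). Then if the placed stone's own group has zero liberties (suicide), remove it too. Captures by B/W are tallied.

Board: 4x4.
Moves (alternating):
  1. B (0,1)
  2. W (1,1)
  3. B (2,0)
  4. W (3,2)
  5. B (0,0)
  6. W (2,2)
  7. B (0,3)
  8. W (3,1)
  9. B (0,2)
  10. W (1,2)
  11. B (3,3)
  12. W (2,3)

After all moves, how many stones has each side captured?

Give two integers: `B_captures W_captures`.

Answer: 0 1

Derivation:
Move 1: B@(0,1) -> caps B=0 W=0
Move 2: W@(1,1) -> caps B=0 W=0
Move 3: B@(2,0) -> caps B=0 W=0
Move 4: W@(3,2) -> caps B=0 W=0
Move 5: B@(0,0) -> caps B=0 W=0
Move 6: W@(2,2) -> caps B=0 W=0
Move 7: B@(0,3) -> caps B=0 W=0
Move 8: W@(3,1) -> caps B=0 W=0
Move 9: B@(0,2) -> caps B=0 W=0
Move 10: W@(1,2) -> caps B=0 W=0
Move 11: B@(3,3) -> caps B=0 W=0
Move 12: W@(2,3) -> caps B=0 W=1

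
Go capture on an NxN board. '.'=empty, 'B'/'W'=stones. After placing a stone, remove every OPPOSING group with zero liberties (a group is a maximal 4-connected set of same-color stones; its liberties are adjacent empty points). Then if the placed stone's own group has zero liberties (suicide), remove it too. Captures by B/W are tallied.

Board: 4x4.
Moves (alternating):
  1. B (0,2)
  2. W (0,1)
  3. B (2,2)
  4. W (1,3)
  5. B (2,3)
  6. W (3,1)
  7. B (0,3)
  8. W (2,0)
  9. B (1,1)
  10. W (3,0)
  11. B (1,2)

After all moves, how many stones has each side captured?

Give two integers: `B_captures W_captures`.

Move 1: B@(0,2) -> caps B=0 W=0
Move 2: W@(0,1) -> caps B=0 W=0
Move 3: B@(2,2) -> caps B=0 W=0
Move 4: W@(1,3) -> caps B=0 W=0
Move 5: B@(2,3) -> caps B=0 W=0
Move 6: W@(3,1) -> caps B=0 W=0
Move 7: B@(0,3) -> caps B=0 W=0
Move 8: W@(2,0) -> caps B=0 W=0
Move 9: B@(1,1) -> caps B=0 W=0
Move 10: W@(3,0) -> caps B=0 W=0
Move 11: B@(1,2) -> caps B=1 W=0

Answer: 1 0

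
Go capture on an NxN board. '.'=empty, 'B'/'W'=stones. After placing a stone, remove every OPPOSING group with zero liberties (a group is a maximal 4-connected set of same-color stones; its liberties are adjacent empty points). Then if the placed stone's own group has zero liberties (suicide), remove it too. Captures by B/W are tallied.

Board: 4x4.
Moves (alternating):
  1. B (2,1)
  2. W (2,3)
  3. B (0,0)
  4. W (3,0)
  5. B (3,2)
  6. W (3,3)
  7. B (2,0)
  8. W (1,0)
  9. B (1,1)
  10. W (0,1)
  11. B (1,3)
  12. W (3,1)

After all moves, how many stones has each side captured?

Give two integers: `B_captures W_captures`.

Answer: 1 0

Derivation:
Move 1: B@(2,1) -> caps B=0 W=0
Move 2: W@(2,3) -> caps B=0 W=0
Move 3: B@(0,0) -> caps B=0 W=0
Move 4: W@(3,0) -> caps B=0 W=0
Move 5: B@(3,2) -> caps B=0 W=0
Move 6: W@(3,3) -> caps B=0 W=0
Move 7: B@(2,0) -> caps B=0 W=0
Move 8: W@(1,0) -> caps B=0 W=0
Move 9: B@(1,1) -> caps B=1 W=0
Move 10: W@(0,1) -> caps B=1 W=0
Move 11: B@(1,3) -> caps B=1 W=0
Move 12: W@(3,1) -> caps B=1 W=0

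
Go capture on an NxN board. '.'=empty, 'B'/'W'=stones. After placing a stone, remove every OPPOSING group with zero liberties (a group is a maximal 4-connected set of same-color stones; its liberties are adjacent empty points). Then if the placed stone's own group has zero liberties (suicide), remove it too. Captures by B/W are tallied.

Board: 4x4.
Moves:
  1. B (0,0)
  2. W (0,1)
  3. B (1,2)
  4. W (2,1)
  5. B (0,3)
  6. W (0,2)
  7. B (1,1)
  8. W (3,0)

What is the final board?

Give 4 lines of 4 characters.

Move 1: B@(0,0) -> caps B=0 W=0
Move 2: W@(0,1) -> caps B=0 W=0
Move 3: B@(1,2) -> caps B=0 W=0
Move 4: W@(2,1) -> caps B=0 W=0
Move 5: B@(0,3) -> caps B=0 W=0
Move 6: W@(0,2) -> caps B=0 W=0
Move 7: B@(1,1) -> caps B=2 W=0
Move 8: W@(3,0) -> caps B=2 W=0

Answer: B..B
.BB.
.W..
W...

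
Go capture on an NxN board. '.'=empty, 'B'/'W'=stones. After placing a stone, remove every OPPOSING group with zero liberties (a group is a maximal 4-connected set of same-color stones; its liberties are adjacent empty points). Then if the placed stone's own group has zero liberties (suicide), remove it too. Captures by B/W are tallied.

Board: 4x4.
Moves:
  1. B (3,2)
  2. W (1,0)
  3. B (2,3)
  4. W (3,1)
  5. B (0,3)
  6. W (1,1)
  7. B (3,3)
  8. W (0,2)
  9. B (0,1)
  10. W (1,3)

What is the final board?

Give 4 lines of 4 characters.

Move 1: B@(3,2) -> caps B=0 W=0
Move 2: W@(1,0) -> caps B=0 W=0
Move 3: B@(2,3) -> caps B=0 W=0
Move 4: W@(3,1) -> caps B=0 W=0
Move 5: B@(0,3) -> caps B=0 W=0
Move 6: W@(1,1) -> caps B=0 W=0
Move 7: B@(3,3) -> caps B=0 W=0
Move 8: W@(0,2) -> caps B=0 W=0
Move 9: B@(0,1) -> caps B=0 W=0
Move 10: W@(1,3) -> caps B=0 W=1

Answer: .BW.
WW.W
...B
.WBB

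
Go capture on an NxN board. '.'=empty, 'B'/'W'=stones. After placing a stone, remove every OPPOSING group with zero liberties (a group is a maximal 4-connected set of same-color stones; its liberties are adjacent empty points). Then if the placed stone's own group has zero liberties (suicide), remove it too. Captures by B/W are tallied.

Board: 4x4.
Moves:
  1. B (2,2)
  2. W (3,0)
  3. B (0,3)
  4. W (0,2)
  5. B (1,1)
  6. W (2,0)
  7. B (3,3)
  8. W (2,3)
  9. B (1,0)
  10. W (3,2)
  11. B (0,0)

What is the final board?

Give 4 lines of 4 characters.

Answer: B.WB
BB..
W.BW
W.W.

Derivation:
Move 1: B@(2,2) -> caps B=0 W=0
Move 2: W@(3,0) -> caps B=0 W=0
Move 3: B@(0,3) -> caps B=0 W=0
Move 4: W@(0,2) -> caps B=0 W=0
Move 5: B@(1,1) -> caps B=0 W=0
Move 6: W@(2,0) -> caps B=0 W=0
Move 7: B@(3,3) -> caps B=0 W=0
Move 8: W@(2,3) -> caps B=0 W=0
Move 9: B@(1,0) -> caps B=0 W=0
Move 10: W@(3,2) -> caps B=0 W=1
Move 11: B@(0,0) -> caps B=0 W=1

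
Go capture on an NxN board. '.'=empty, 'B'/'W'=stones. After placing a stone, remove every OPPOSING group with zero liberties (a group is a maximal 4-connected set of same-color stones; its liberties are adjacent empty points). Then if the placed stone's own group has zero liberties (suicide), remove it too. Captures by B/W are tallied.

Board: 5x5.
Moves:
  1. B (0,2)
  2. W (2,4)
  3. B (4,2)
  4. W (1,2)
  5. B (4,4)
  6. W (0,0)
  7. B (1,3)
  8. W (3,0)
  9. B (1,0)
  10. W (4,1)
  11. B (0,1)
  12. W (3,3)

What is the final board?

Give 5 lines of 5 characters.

Move 1: B@(0,2) -> caps B=0 W=0
Move 2: W@(2,4) -> caps B=0 W=0
Move 3: B@(4,2) -> caps B=0 W=0
Move 4: W@(1,2) -> caps B=0 W=0
Move 5: B@(4,4) -> caps B=0 W=0
Move 6: W@(0,0) -> caps B=0 W=0
Move 7: B@(1,3) -> caps B=0 W=0
Move 8: W@(3,0) -> caps B=0 W=0
Move 9: B@(1,0) -> caps B=0 W=0
Move 10: W@(4,1) -> caps B=0 W=0
Move 11: B@(0,1) -> caps B=1 W=0
Move 12: W@(3,3) -> caps B=1 W=0

Answer: .BB..
B.WB.
....W
W..W.
.WB.B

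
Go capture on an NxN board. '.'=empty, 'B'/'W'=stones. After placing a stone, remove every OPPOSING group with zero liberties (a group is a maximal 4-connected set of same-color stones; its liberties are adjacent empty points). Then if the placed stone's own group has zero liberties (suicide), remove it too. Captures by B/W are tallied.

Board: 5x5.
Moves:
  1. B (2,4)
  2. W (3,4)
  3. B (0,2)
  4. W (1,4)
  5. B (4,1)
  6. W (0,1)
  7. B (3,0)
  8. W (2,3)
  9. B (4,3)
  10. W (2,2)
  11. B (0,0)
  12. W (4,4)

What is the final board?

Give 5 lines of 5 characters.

Move 1: B@(2,4) -> caps B=0 W=0
Move 2: W@(3,4) -> caps B=0 W=0
Move 3: B@(0,2) -> caps B=0 W=0
Move 4: W@(1,4) -> caps B=0 W=0
Move 5: B@(4,1) -> caps B=0 W=0
Move 6: W@(0,1) -> caps B=0 W=0
Move 7: B@(3,0) -> caps B=0 W=0
Move 8: W@(2,3) -> caps B=0 W=1
Move 9: B@(4,3) -> caps B=0 W=1
Move 10: W@(2,2) -> caps B=0 W=1
Move 11: B@(0,0) -> caps B=0 W=1
Move 12: W@(4,4) -> caps B=0 W=1

Answer: BWB..
....W
..WW.
B...W
.B.BW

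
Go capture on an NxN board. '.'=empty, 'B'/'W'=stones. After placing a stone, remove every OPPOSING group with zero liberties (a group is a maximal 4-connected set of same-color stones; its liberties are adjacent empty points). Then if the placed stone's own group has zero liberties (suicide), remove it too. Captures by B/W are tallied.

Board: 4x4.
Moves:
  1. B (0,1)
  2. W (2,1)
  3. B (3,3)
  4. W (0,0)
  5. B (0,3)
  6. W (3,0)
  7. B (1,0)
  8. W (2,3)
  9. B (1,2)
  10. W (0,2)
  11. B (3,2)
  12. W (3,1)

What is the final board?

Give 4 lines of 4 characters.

Answer: .B.B
B.B.
.W.W
WWBB

Derivation:
Move 1: B@(0,1) -> caps B=0 W=0
Move 2: W@(2,1) -> caps B=0 W=0
Move 3: B@(3,3) -> caps B=0 W=0
Move 4: W@(0,0) -> caps B=0 W=0
Move 5: B@(0,3) -> caps B=0 W=0
Move 6: W@(3,0) -> caps B=0 W=0
Move 7: B@(1,0) -> caps B=1 W=0
Move 8: W@(2,3) -> caps B=1 W=0
Move 9: B@(1,2) -> caps B=1 W=0
Move 10: W@(0,2) -> caps B=1 W=0
Move 11: B@(3,2) -> caps B=1 W=0
Move 12: W@(3,1) -> caps B=1 W=0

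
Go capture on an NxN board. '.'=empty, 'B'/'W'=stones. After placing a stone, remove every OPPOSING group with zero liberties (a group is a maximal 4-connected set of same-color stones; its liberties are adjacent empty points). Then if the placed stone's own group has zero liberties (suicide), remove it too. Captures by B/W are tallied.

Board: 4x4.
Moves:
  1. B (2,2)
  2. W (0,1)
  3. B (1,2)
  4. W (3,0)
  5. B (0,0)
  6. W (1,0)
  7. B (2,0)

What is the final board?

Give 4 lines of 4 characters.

Answer: .W..
W.B.
B.B.
W...

Derivation:
Move 1: B@(2,2) -> caps B=0 W=0
Move 2: W@(0,1) -> caps B=0 W=0
Move 3: B@(1,2) -> caps B=0 W=0
Move 4: W@(3,0) -> caps B=0 W=0
Move 5: B@(0,0) -> caps B=0 W=0
Move 6: W@(1,0) -> caps B=0 W=1
Move 7: B@(2,0) -> caps B=0 W=1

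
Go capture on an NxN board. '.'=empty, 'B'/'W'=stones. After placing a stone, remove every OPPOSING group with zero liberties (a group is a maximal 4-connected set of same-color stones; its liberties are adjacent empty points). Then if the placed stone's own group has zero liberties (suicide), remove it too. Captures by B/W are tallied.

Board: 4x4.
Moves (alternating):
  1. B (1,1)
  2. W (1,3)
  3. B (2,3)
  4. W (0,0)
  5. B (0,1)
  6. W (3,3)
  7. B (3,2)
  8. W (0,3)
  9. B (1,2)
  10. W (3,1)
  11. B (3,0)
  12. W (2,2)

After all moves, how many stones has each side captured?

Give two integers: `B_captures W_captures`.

Answer: 1 0

Derivation:
Move 1: B@(1,1) -> caps B=0 W=0
Move 2: W@(1,3) -> caps B=0 W=0
Move 3: B@(2,3) -> caps B=0 W=0
Move 4: W@(0,0) -> caps B=0 W=0
Move 5: B@(0,1) -> caps B=0 W=0
Move 6: W@(3,3) -> caps B=0 W=0
Move 7: B@(3,2) -> caps B=1 W=0
Move 8: W@(0,3) -> caps B=1 W=0
Move 9: B@(1,2) -> caps B=1 W=0
Move 10: W@(3,1) -> caps B=1 W=0
Move 11: B@(3,0) -> caps B=1 W=0
Move 12: W@(2,2) -> caps B=1 W=0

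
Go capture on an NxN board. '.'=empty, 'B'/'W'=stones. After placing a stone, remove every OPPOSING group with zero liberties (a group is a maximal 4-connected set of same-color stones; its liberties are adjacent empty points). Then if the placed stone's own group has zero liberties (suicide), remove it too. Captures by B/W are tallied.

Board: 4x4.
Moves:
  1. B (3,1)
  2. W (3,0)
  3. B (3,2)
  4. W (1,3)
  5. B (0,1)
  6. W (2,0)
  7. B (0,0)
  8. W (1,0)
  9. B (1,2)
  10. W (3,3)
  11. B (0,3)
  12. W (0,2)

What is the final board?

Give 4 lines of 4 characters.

Answer: BBW.
W.BW
W...
WBBW

Derivation:
Move 1: B@(3,1) -> caps B=0 W=0
Move 2: W@(3,0) -> caps B=0 W=0
Move 3: B@(3,2) -> caps B=0 W=0
Move 4: W@(1,3) -> caps B=0 W=0
Move 5: B@(0,1) -> caps B=0 W=0
Move 6: W@(2,0) -> caps B=0 W=0
Move 7: B@(0,0) -> caps B=0 W=0
Move 8: W@(1,0) -> caps B=0 W=0
Move 9: B@(1,2) -> caps B=0 W=0
Move 10: W@(3,3) -> caps B=0 W=0
Move 11: B@(0,3) -> caps B=0 W=0
Move 12: W@(0,2) -> caps B=0 W=1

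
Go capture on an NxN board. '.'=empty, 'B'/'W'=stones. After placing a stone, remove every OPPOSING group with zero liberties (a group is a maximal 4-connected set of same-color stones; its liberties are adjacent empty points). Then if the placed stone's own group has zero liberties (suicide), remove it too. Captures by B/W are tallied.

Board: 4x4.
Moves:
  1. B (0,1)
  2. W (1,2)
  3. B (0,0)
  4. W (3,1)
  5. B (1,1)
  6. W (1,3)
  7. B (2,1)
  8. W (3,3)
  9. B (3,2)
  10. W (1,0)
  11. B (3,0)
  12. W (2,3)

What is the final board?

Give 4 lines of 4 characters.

Move 1: B@(0,1) -> caps B=0 W=0
Move 2: W@(1,2) -> caps B=0 W=0
Move 3: B@(0,0) -> caps B=0 W=0
Move 4: W@(3,1) -> caps B=0 W=0
Move 5: B@(1,1) -> caps B=0 W=0
Move 6: W@(1,3) -> caps B=0 W=0
Move 7: B@(2,1) -> caps B=0 W=0
Move 8: W@(3,3) -> caps B=0 W=0
Move 9: B@(3,2) -> caps B=0 W=0
Move 10: W@(1,0) -> caps B=0 W=0
Move 11: B@(3,0) -> caps B=1 W=0
Move 12: W@(2,3) -> caps B=1 W=0

Answer: BB..
WBWW
.B.W
B.BW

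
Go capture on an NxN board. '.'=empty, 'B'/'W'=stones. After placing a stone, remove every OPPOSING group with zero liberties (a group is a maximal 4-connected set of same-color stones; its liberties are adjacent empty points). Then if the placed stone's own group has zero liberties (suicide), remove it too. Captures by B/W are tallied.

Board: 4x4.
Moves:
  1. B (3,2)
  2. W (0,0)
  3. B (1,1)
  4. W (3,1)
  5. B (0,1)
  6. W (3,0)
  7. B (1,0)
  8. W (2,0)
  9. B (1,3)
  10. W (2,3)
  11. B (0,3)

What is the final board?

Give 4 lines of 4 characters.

Move 1: B@(3,2) -> caps B=0 W=0
Move 2: W@(0,0) -> caps B=0 W=0
Move 3: B@(1,1) -> caps B=0 W=0
Move 4: W@(3,1) -> caps B=0 W=0
Move 5: B@(0,1) -> caps B=0 W=0
Move 6: W@(3,0) -> caps B=0 W=0
Move 7: B@(1,0) -> caps B=1 W=0
Move 8: W@(2,0) -> caps B=1 W=0
Move 9: B@(1,3) -> caps B=1 W=0
Move 10: W@(2,3) -> caps B=1 W=0
Move 11: B@(0,3) -> caps B=1 W=0

Answer: .B.B
BB.B
W..W
WWB.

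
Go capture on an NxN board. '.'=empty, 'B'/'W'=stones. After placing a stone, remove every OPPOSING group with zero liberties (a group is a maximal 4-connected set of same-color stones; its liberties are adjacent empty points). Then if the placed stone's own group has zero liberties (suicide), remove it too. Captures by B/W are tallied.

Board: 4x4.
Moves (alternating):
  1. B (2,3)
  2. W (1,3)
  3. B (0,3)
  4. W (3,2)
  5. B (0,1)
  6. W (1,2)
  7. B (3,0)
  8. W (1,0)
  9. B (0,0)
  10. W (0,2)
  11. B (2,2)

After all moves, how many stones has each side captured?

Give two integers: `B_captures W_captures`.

Answer: 0 1

Derivation:
Move 1: B@(2,3) -> caps B=0 W=0
Move 2: W@(1,3) -> caps B=0 W=0
Move 3: B@(0,3) -> caps B=0 W=0
Move 4: W@(3,2) -> caps B=0 W=0
Move 5: B@(0,1) -> caps B=0 W=0
Move 6: W@(1,2) -> caps B=0 W=0
Move 7: B@(3,0) -> caps B=0 W=0
Move 8: W@(1,0) -> caps B=0 W=0
Move 9: B@(0,0) -> caps B=0 W=0
Move 10: W@(0,2) -> caps B=0 W=1
Move 11: B@(2,2) -> caps B=0 W=1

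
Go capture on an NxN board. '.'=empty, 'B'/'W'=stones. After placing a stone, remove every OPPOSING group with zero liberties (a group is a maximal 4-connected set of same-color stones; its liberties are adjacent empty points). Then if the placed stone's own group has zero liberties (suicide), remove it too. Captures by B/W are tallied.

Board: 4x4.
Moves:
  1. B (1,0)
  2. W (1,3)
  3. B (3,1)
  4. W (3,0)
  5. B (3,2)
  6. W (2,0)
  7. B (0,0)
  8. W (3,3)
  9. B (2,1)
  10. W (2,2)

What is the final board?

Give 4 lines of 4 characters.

Move 1: B@(1,0) -> caps B=0 W=0
Move 2: W@(1,3) -> caps B=0 W=0
Move 3: B@(3,1) -> caps B=0 W=0
Move 4: W@(3,0) -> caps B=0 W=0
Move 5: B@(3,2) -> caps B=0 W=0
Move 6: W@(2,0) -> caps B=0 W=0
Move 7: B@(0,0) -> caps B=0 W=0
Move 8: W@(3,3) -> caps B=0 W=0
Move 9: B@(2,1) -> caps B=2 W=0
Move 10: W@(2,2) -> caps B=2 W=0

Answer: B...
B..W
.BW.
.BBW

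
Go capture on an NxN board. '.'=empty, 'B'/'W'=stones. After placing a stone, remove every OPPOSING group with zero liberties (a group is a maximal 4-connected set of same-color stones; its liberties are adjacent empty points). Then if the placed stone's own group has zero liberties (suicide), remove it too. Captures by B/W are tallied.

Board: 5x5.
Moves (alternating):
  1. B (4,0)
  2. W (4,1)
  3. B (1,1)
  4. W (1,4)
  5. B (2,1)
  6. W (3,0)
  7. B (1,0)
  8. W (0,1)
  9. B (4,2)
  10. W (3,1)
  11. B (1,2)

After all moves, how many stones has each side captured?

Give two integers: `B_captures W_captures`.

Answer: 0 1

Derivation:
Move 1: B@(4,0) -> caps B=0 W=0
Move 2: W@(4,1) -> caps B=0 W=0
Move 3: B@(1,1) -> caps B=0 W=0
Move 4: W@(1,4) -> caps B=0 W=0
Move 5: B@(2,1) -> caps B=0 W=0
Move 6: W@(3,0) -> caps B=0 W=1
Move 7: B@(1,0) -> caps B=0 W=1
Move 8: W@(0,1) -> caps B=0 W=1
Move 9: B@(4,2) -> caps B=0 W=1
Move 10: W@(3,1) -> caps B=0 W=1
Move 11: B@(1,2) -> caps B=0 W=1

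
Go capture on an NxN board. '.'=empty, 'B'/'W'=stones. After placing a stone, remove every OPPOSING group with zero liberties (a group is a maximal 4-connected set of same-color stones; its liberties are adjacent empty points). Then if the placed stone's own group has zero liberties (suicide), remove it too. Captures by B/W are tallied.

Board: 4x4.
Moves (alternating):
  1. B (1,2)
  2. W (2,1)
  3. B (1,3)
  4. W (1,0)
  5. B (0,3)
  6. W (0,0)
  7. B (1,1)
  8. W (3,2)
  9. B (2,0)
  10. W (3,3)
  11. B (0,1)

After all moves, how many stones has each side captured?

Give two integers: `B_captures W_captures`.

Move 1: B@(1,2) -> caps B=0 W=0
Move 2: W@(2,1) -> caps B=0 W=0
Move 3: B@(1,3) -> caps B=0 W=0
Move 4: W@(1,0) -> caps B=0 W=0
Move 5: B@(0,3) -> caps B=0 W=0
Move 6: W@(0,0) -> caps B=0 W=0
Move 7: B@(1,1) -> caps B=0 W=0
Move 8: W@(3,2) -> caps B=0 W=0
Move 9: B@(2,0) -> caps B=0 W=0
Move 10: W@(3,3) -> caps B=0 W=0
Move 11: B@(0,1) -> caps B=2 W=0

Answer: 2 0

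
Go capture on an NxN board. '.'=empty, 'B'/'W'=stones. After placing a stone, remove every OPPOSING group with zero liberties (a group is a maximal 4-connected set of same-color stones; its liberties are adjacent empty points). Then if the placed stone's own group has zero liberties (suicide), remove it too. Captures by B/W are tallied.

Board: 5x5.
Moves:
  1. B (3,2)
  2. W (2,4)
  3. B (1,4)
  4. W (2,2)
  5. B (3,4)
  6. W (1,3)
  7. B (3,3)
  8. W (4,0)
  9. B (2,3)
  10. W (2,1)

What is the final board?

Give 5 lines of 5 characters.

Move 1: B@(3,2) -> caps B=0 W=0
Move 2: W@(2,4) -> caps B=0 W=0
Move 3: B@(1,4) -> caps B=0 W=0
Move 4: W@(2,2) -> caps B=0 W=0
Move 5: B@(3,4) -> caps B=0 W=0
Move 6: W@(1,3) -> caps B=0 W=0
Move 7: B@(3,3) -> caps B=0 W=0
Move 8: W@(4,0) -> caps B=0 W=0
Move 9: B@(2,3) -> caps B=1 W=0
Move 10: W@(2,1) -> caps B=1 W=0

Answer: .....
...WB
.WWB.
..BBB
W....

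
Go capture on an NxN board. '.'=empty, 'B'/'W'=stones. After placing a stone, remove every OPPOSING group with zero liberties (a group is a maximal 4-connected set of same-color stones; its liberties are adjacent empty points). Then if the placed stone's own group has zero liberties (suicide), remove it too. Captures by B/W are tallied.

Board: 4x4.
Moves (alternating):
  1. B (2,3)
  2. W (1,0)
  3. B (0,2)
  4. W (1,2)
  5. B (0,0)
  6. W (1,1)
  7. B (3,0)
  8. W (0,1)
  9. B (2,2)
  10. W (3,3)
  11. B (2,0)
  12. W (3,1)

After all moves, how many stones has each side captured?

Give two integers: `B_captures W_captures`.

Answer: 0 1

Derivation:
Move 1: B@(2,3) -> caps B=0 W=0
Move 2: W@(1,0) -> caps B=0 W=0
Move 3: B@(0,2) -> caps B=0 W=0
Move 4: W@(1,2) -> caps B=0 W=0
Move 5: B@(0,0) -> caps B=0 W=0
Move 6: W@(1,1) -> caps B=0 W=0
Move 7: B@(3,0) -> caps B=0 W=0
Move 8: W@(0,1) -> caps B=0 W=1
Move 9: B@(2,2) -> caps B=0 W=1
Move 10: W@(3,3) -> caps B=0 W=1
Move 11: B@(2,0) -> caps B=0 W=1
Move 12: W@(3,1) -> caps B=0 W=1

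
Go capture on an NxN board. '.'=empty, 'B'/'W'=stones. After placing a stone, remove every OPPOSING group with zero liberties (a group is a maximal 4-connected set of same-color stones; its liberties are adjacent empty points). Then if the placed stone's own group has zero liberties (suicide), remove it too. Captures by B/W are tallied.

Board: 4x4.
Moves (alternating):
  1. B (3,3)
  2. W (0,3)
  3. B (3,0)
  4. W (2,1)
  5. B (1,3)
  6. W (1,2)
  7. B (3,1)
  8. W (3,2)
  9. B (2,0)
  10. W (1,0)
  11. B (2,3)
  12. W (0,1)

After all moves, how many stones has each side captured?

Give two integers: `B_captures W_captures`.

Move 1: B@(3,3) -> caps B=0 W=0
Move 2: W@(0,3) -> caps B=0 W=0
Move 3: B@(3,0) -> caps B=0 W=0
Move 4: W@(2,1) -> caps B=0 W=0
Move 5: B@(1,3) -> caps B=0 W=0
Move 6: W@(1,2) -> caps B=0 W=0
Move 7: B@(3,1) -> caps B=0 W=0
Move 8: W@(3,2) -> caps B=0 W=0
Move 9: B@(2,0) -> caps B=0 W=0
Move 10: W@(1,0) -> caps B=0 W=3
Move 11: B@(2,3) -> caps B=0 W=3
Move 12: W@(0,1) -> caps B=0 W=3

Answer: 0 3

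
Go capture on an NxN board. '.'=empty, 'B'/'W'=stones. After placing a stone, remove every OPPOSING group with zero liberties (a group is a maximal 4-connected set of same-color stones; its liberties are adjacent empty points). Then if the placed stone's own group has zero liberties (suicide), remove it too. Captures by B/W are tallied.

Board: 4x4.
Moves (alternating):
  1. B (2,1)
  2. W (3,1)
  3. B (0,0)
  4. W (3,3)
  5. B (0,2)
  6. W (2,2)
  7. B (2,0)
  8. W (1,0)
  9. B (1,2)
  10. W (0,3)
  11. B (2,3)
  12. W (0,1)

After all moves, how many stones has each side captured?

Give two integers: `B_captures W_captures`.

Move 1: B@(2,1) -> caps B=0 W=0
Move 2: W@(3,1) -> caps B=0 W=0
Move 3: B@(0,0) -> caps B=0 W=0
Move 4: W@(3,3) -> caps B=0 W=0
Move 5: B@(0,2) -> caps B=0 W=0
Move 6: W@(2,2) -> caps B=0 W=0
Move 7: B@(2,0) -> caps B=0 W=0
Move 8: W@(1,0) -> caps B=0 W=0
Move 9: B@(1,2) -> caps B=0 W=0
Move 10: W@(0,3) -> caps B=0 W=0
Move 11: B@(2,3) -> caps B=0 W=0
Move 12: W@(0,1) -> caps B=0 W=1

Answer: 0 1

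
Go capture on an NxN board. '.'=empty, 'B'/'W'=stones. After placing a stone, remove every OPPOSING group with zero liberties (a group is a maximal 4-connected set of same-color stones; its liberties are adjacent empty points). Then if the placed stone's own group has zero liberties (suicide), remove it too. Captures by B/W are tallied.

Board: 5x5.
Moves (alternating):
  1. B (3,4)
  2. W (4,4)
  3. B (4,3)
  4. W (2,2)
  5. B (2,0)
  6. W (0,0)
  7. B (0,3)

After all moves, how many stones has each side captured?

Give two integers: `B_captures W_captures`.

Move 1: B@(3,4) -> caps B=0 W=0
Move 2: W@(4,4) -> caps B=0 W=0
Move 3: B@(4,3) -> caps B=1 W=0
Move 4: W@(2,2) -> caps B=1 W=0
Move 5: B@(2,0) -> caps B=1 W=0
Move 6: W@(0,0) -> caps B=1 W=0
Move 7: B@(0,3) -> caps B=1 W=0

Answer: 1 0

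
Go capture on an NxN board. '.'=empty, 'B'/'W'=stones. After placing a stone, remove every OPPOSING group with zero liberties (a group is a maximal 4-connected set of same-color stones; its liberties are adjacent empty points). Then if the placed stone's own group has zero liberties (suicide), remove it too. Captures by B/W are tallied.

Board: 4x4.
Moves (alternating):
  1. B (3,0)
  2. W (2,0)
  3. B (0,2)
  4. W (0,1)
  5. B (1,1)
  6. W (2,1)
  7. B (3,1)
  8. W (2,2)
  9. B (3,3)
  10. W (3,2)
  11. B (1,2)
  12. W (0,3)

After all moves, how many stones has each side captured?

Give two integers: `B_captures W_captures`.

Move 1: B@(3,0) -> caps B=0 W=0
Move 2: W@(2,0) -> caps B=0 W=0
Move 3: B@(0,2) -> caps B=0 W=0
Move 4: W@(0,1) -> caps B=0 W=0
Move 5: B@(1,1) -> caps B=0 W=0
Move 6: W@(2,1) -> caps B=0 W=0
Move 7: B@(3,1) -> caps B=0 W=0
Move 8: W@(2,2) -> caps B=0 W=0
Move 9: B@(3,3) -> caps B=0 W=0
Move 10: W@(3,2) -> caps B=0 W=2
Move 11: B@(1,2) -> caps B=0 W=2
Move 12: W@(0,3) -> caps B=0 W=2

Answer: 0 2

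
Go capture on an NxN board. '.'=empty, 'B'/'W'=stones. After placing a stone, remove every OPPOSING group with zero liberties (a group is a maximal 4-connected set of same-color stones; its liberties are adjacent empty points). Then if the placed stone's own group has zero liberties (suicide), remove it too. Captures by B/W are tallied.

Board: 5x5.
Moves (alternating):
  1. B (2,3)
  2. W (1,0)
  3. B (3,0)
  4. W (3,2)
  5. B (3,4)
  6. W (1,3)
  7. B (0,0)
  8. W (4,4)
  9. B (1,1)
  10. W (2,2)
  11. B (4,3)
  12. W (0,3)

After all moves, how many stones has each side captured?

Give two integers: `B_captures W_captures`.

Move 1: B@(2,3) -> caps B=0 W=0
Move 2: W@(1,0) -> caps B=0 W=0
Move 3: B@(3,0) -> caps B=0 W=0
Move 4: W@(3,2) -> caps B=0 W=0
Move 5: B@(3,4) -> caps B=0 W=0
Move 6: W@(1,3) -> caps B=0 W=0
Move 7: B@(0,0) -> caps B=0 W=0
Move 8: W@(4,4) -> caps B=0 W=0
Move 9: B@(1,1) -> caps B=0 W=0
Move 10: W@(2,2) -> caps B=0 W=0
Move 11: B@(4,3) -> caps B=1 W=0
Move 12: W@(0,3) -> caps B=1 W=0

Answer: 1 0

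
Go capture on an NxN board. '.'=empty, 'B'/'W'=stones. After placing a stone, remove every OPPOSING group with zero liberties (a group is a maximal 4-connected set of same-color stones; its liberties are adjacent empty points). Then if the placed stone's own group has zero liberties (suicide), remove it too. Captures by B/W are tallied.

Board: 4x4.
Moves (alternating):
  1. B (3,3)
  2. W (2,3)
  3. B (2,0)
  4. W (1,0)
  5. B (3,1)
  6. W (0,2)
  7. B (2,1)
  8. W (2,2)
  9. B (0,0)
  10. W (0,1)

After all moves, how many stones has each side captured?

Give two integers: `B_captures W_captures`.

Move 1: B@(3,3) -> caps B=0 W=0
Move 2: W@(2,3) -> caps B=0 W=0
Move 3: B@(2,0) -> caps B=0 W=0
Move 4: W@(1,0) -> caps B=0 W=0
Move 5: B@(3,1) -> caps B=0 W=0
Move 6: W@(0,2) -> caps B=0 W=0
Move 7: B@(2,1) -> caps B=0 W=0
Move 8: W@(2,2) -> caps B=0 W=0
Move 9: B@(0,0) -> caps B=0 W=0
Move 10: W@(0,1) -> caps B=0 W=1

Answer: 0 1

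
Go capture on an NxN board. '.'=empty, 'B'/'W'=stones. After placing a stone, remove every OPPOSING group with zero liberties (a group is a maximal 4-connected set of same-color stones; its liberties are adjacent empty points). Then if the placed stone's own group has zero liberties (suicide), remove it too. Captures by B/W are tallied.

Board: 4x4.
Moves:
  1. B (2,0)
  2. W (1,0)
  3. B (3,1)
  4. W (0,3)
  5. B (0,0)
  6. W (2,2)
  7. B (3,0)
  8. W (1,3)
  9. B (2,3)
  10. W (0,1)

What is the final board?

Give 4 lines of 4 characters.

Answer: .W.W
W..W
B.WB
BB..

Derivation:
Move 1: B@(2,0) -> caps B=0 W=0
Move 2: W@(1,0) -> caps B=0 W=0
Move 3: B@(3,1) -> caps B=0 W=0
Move 4: W@(0,3) -> caps B=0 W=0
Move 5: B@(0,0) -> caps B=0 W=0
Move 6: W@(2,2) -> caps B=0 W=0
Move 7: B@(3,0) -> caps B=0 W=0
Move 8: W@(1,3) -> caps B=0 W=0
Move 9: B@(2,3) -> caps B=0 W=0
Move 10: W@(0,1) -> caps B=0 W=1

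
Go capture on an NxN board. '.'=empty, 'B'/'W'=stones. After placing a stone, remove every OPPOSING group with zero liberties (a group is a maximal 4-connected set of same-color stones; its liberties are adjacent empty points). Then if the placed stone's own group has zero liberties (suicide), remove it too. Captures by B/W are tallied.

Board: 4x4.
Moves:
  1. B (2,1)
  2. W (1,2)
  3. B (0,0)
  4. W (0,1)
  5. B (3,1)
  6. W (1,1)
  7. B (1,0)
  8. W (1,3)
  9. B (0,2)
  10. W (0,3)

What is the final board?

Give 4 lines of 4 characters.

Answer: BW.W
BWWW
.B..
.B..

Derivation:
Move 1: B@(2,1) -> caps B=0 W=0
Move 2: W@(1,2) -> caps B=0 W=0
Move 3: B@(0,0) -> caps B=0 W=0
Move 4: W@(0,1) -> caps B=0 W=0
Move 5: B@(3,1) -> caps B=0 W=0
Move 6: W@(1,1) -> caps B=0 W=0
Move 7: B@(1,0) -> caps B=0 W=0
Move 8: W@(1,3) -> caps B=0 W=0
Move 9: B@(0,2) -> caps B=0 W=0
Move 10: W@(0,3) -> caps B=0 W=1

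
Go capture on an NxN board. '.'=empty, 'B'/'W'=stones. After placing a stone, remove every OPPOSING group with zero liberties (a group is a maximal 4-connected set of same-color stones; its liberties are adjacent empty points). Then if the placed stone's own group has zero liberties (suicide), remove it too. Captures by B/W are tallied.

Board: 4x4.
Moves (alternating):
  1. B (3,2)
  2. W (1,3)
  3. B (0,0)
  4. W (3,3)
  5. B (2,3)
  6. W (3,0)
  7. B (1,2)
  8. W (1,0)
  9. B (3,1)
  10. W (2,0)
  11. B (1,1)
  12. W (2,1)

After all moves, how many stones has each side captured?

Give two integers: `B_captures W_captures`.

Move 1: B@(3,2) -> caps B=0 W=0
Move 2: W@(1,3) -> caps B=0 W=0
Move 3: B@(0,0) -> caps B=0 W=0
Move 4: W@(3,3) -> caps B=0 W=0
Move 5: B@(2,3) -> caps B=1 W=0
Move 6: W@(3,0) -> caps B=1 W=0
Move 7: B@(1,2) -> caps B=1 W=0
Move 8: W@(1,0) -> caps B=1 W=0
Move 9: B@(3,1) -> caps B=1 W=0
Move 10: W@(2,0) -> caps B=1 W=0
Move 11: B@(1,1) -> caps B=1 W=0
Move 12: W@(2,1) -> caps B=1 W=0

Answer: 1 0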